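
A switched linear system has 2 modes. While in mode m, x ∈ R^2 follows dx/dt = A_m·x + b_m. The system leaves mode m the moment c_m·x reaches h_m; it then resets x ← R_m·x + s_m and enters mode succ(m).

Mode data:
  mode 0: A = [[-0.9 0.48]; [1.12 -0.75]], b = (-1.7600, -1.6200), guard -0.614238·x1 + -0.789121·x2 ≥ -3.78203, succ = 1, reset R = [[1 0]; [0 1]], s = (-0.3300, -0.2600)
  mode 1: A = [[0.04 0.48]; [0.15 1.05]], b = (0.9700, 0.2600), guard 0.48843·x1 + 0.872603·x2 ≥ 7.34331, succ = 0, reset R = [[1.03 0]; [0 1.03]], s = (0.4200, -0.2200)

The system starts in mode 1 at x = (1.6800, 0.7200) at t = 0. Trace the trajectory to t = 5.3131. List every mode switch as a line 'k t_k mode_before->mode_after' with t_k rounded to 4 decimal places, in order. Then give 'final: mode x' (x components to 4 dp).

Mode 1: guard c·x = 7.3433 hit at Δt = 1.4570 (t = 1.4570), x⁻ = (5.0247, 5.6029) → reset → x⁺ = (5.5955, 5.5510), jump to mode 0
Mode 0: guard c·x = -3.7820 hit at Δt = 1.5186 (t = 2.9756), x⁻ = (1.7691, 3.4157) → reset → x⁺ = (1.4391, 3.1557), jump to mode 1
Mode 1: guard c·x = 7.3433 hit at Δt = 0.6088 (t = 3.5844), x⁻ = (3.4405, 6.4896) → reset → x⁺ = (3.9637, 6.4643), jump to mode 0
Mode 0: guard c·x = -3.7820 hit at Δt = 1.2749 (t = 4.8594), x⁻ = (1.6498, 3.5085) → reset → x⁺ = (1.3198, 3.2485), jump to mode 1
Mode 1: flow for 0.4537 to horizon, guard not reached → x = (2.7325, 5.5502)

1 1.4570 1->0
2 2.9756 0->1
3 3.5844 1->0
4 4.8594 0->1
final: 1 2.7325 5.5502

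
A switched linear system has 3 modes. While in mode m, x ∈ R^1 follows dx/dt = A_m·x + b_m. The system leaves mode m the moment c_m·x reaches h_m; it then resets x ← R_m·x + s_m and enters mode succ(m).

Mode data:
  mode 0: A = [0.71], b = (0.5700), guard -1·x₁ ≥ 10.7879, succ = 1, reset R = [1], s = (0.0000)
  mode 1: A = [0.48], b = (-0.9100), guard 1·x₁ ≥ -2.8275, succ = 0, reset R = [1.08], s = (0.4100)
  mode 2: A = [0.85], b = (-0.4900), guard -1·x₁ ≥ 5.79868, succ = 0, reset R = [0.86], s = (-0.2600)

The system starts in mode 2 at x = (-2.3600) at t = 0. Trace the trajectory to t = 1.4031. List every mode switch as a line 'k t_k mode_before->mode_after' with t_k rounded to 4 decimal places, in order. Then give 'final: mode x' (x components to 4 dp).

Mode 2: guard c·x = 5.7987 hit at Δt = 0.9120 (t = 0.9120), x⁻ = (-5.7987) → reset → x⁺ = (-5.2469), jump to mode 0
Mode 0: flow for 0.4911 to horizon, guard not reached → x = (-7.1009)

1 0.9120 2->0
final: 0 -7.1009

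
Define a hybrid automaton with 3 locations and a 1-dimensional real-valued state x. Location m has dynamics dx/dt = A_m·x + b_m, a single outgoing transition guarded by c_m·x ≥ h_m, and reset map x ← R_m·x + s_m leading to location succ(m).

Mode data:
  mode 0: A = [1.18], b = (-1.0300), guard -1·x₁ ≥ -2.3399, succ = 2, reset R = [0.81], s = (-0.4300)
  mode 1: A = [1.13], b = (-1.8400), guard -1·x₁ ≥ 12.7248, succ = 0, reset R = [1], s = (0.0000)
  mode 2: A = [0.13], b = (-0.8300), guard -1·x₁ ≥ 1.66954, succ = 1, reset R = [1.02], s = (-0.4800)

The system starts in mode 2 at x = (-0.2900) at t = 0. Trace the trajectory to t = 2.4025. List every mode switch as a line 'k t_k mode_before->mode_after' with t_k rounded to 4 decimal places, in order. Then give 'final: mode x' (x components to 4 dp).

1 1.4452 2->1
final: 1 -9.6142

Mode 2: guard c·x = 1.6695 hit at Δt = 1.4452 (t = 1.4452), x⁻ = (-1.6695) → reset → x⁺ = (-2.1829), jump to mode 1
Mode 1: flow for 0.9573 to horizon, guard not reached → x = (-9.6142)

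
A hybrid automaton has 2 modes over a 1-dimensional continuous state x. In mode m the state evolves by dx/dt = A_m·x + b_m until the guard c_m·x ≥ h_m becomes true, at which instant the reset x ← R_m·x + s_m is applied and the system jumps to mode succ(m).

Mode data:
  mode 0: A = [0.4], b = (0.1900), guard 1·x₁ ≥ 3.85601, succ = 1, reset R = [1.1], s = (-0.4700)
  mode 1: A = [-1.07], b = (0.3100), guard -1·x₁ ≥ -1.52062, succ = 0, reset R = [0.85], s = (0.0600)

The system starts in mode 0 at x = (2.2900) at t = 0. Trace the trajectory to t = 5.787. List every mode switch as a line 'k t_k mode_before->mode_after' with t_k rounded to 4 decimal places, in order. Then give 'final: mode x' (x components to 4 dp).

1 1.1219 0->1
2 2.0937 1->0
3 4.2508 0->1
4 5.2226 1->0
final: 0 1.8154

Mode 0: guard c·x = 3.8560 hit at Δt = 1.1219 (t = 1.1219), x⁻ = (3.8560) → reset → x⁺ = (3.7716), jump to mode 1
Mode 1: guard c·x = -1.5206 hit at Δt = 0.9718 (t = 2.0937), x⁻ = (1.5206) → reset → x⁺ = (1.3525), jump to mode 0
Mode 0: guard c·x = 3.8560 hit at Δt = 2.1571 (t = 4.2508), x⁻ = (3.8560) → reset → x⁺ = (3.7716), jump to mode 1
Mode 1: guard c·x = -1.5206 hit at Δt = 0.9718 (t = 5.2226), x⁻ = (1.5206) → reset → x⁺ = (1.3525), jump to mode 0
Mode 0: flow for 0.5644 to horizon, guard not reached → x = (1.8154)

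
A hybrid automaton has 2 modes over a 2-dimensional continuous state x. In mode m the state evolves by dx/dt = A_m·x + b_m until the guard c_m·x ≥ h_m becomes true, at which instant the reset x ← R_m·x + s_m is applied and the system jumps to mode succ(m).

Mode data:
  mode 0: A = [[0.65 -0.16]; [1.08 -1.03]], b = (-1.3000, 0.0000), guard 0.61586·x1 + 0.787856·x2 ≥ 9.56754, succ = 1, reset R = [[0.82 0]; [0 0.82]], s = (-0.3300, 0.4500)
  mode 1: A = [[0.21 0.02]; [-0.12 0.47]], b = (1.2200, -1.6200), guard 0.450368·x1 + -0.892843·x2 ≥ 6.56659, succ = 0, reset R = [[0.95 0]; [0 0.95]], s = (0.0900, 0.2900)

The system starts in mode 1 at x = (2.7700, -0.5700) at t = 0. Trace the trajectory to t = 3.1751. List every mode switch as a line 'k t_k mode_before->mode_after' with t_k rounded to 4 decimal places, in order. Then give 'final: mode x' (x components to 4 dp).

1 1.2720 1->0
2 2.5900 0->1
final: 1 9.1130 4.0570

Mode 1: guard c·x = 6.5666 hit at Δt = 1.2720 (t = 1.2720), x⁻ = (5.3302, -4.6661) → reset → x⁺ = (5.1537, -4.1428), jump to mode 0
Mode 0: guard c·x = 9.5675 hit at Δt = 1.3180 (t = 2.5900), x⁻ = (9.3546, 4.8314) → reset → x⁺ = (7.3408, 4.4117), jump to mode 1
Mode 1: flow for 0.5851 to horizon, guard not reached → x = (9.1130, 4.0570)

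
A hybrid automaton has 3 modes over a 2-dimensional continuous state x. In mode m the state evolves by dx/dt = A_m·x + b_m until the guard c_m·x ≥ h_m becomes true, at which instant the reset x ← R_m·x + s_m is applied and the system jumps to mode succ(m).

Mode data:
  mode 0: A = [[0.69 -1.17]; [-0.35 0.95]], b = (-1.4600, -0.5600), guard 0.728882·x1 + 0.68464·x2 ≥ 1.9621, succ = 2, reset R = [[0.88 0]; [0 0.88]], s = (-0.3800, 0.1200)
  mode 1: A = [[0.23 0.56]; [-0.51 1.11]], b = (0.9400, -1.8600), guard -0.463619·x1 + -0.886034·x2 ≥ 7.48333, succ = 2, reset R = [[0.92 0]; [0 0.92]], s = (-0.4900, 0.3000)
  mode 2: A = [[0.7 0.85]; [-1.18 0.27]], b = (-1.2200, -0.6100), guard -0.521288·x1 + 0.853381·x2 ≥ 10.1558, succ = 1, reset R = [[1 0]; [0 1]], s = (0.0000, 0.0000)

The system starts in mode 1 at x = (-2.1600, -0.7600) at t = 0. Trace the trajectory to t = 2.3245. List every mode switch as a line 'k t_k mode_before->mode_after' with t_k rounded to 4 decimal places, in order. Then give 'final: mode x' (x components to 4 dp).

1 1.4983 1->2
final: 2 -11.9986 1.3232

Mode 1: guard c·x = 7.4833 hit at Δt = 1.4983 (t = 1.4983), x⁻ = (-4.1143, -6.2931) → reset → x⁺ = (-4.2751, -5.4896), jump to mode 2
Mode 2: flow for 0.8262 to horizon, guard not reached → x = (-11.9986, 1.3232)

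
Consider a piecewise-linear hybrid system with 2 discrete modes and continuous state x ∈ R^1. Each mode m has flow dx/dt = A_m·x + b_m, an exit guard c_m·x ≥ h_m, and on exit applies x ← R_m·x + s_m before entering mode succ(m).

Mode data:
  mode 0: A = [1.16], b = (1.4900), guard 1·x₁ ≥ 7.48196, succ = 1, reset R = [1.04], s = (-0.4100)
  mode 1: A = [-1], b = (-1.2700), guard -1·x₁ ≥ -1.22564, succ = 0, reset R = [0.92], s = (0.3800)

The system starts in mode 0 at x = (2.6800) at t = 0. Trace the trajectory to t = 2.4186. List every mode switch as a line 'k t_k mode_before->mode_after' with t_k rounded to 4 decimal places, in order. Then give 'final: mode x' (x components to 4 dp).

Mode 0: guard c·x = 7.4820 hit at Δt = 0.6841 (t = 0.6841), x⁻ = (7.4820) → reset → x⁺ = (7.3712), jump to mode 1
Mode 1: guard c·x = -1.2256 hit at Δt = 1.2420 (t = 1.9261), x⁻ = (1.2256) → reset → x⁺ = (1.5076), jump to mode 0
Mode 0: flow for 0.4925 to horizon, guard not reached → x = (3.6591)

1 0.6841 0->1
2 1.9261 1->0
final: 0 3.6591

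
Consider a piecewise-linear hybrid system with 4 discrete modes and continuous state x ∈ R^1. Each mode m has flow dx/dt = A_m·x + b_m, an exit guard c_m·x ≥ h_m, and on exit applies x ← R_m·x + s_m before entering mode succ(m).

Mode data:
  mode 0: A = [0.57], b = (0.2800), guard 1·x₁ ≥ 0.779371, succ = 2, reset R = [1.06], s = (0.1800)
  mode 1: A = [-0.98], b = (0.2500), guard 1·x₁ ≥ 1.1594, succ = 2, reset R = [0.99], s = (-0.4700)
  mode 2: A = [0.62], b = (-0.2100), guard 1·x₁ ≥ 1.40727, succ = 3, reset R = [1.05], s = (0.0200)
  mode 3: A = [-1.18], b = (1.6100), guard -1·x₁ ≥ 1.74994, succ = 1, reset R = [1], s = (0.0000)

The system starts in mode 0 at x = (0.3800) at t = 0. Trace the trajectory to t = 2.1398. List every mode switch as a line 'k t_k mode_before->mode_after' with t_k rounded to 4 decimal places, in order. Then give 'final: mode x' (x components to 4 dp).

1 0.6620 0->2
2 1.4211 2->3
final: 3 1.4215

Mode 0: guard c·x = 0.7794 hit at Δt = 0.6620 (t = 0.6620), x⁻ = (0.7794) → reset → x⁺ = (1.0061), jump to mode 2
Mode 2: guard c·x = 1.4073 hit at Δt = 0.7591 (t = 1.4211), x⁻ = (1.4073) → reset → x⁺ = (1.4976), jump to mode 3
Mode 3: flow for 0.7187 to horizon, guard not reached → x = (1.4215)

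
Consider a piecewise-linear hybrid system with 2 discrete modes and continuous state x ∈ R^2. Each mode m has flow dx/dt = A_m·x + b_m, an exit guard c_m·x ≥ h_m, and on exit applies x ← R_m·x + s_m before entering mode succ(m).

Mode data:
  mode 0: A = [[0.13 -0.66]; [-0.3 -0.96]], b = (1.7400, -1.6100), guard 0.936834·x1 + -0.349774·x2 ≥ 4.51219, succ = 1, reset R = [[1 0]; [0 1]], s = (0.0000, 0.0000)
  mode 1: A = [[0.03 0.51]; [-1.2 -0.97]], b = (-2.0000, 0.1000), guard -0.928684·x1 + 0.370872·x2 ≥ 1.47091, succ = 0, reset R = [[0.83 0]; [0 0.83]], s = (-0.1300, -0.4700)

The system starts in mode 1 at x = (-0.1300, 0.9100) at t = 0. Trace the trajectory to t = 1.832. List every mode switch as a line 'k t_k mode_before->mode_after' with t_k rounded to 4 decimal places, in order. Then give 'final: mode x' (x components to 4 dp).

1 0.6789 1->0
final: 0 1.1827 -1.0426

Mode 1: guard c·x = 1.4709 hit at Δt = 0.6789 (t = 0.6789), x⁻ = (-1.2031, 0.9534) → reset → x⁺ = (-1.1286, 0.3213), jump to mode 0
Mode 0: flow for 1.1531 to horizon, guard not reached → x = (1.1827, -1.0426)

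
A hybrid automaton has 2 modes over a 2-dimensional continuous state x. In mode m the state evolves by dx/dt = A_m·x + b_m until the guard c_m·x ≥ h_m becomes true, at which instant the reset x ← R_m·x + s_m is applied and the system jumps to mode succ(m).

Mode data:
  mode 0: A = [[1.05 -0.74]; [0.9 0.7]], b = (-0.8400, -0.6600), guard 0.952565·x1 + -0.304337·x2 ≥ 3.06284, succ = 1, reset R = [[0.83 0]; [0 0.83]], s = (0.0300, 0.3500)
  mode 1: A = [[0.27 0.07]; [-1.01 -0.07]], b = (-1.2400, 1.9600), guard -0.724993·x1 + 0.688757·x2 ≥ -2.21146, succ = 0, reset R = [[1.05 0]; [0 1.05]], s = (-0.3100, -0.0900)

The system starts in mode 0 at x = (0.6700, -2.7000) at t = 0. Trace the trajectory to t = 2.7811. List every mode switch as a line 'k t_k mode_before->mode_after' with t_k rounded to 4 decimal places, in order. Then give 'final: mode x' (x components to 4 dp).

Mode 0: guard c·x = 3.0628 hit at Δt = 0.4964 (t = 0.4964), x⁻ = (2.0822, -3.5467) → reset → x⁺ = (1.7582, -2.5937), jump to mode 1
Mode 1: guard c·x = -2.2115 hit at Δt = 0.6926 (t = 1.1890), x⁻ = (1.0476, -2.1081) → reset → x⁺ = (0.7900, -2.3035), jump to mode 0
Mode 0: guard c·x = 3.0628 hit at Δt = 0.5536 (t = 1.7427), x⁻ = (2.2571, -2.9992) → reset → x⁺ = (1.9034, -2.1393), jump to mode 1
Mode 1: guard c·x = -2.2115 hit at Δt = 0.6338 (t = 2.3765), x⁻ = (1.3036, -1.8387) → reset → x⁺ = (1.0587, -2.0206), jump to mode 0
Mode 0: flow for 0.4046 to horizon, guard not reached → x = (2.0179, -2.3708)

1 0.4964 0->1
2 1.1890 1->0
3 1.7427 0->1
4 2.3765 1->0
final: 0 2.0179 -2.3708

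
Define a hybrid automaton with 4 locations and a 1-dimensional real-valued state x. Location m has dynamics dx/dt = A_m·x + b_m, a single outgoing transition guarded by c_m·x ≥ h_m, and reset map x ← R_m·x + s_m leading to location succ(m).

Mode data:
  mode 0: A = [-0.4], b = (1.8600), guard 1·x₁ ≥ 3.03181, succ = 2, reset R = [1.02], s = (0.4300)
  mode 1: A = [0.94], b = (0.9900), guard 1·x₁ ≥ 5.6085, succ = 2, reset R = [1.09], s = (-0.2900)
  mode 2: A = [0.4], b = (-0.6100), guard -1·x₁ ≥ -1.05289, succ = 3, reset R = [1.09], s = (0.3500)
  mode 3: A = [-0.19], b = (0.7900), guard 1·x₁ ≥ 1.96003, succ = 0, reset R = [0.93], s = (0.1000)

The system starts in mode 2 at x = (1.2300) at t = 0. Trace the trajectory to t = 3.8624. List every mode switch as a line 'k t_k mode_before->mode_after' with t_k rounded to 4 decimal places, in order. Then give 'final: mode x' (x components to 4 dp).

Mode 2: guard c·x = -1.0529 hit at Δt = 1.1756 (t = 1.1756), x⁻ = (1.0529) → reset → x⁺ = (1.4977), jump to mode 3
Mode 3: guard c·x = 1.9600 hit at Δt = 1.0049 (t = 2.1805), x⁻ = (1.9600) → reset → x⁺ = (1.9228), jump to mode 0
Mode 0: guard c·x = 3.0318 hit at Δt = 1.3049 (t = 3.4854), x⁻ = (3.0318) → reset → x⁺ = (3.5224), jump to mode 2
Mode 2: flow for 0.3770 to horizon, guard not reached → x = (3.8476)

1 1.1756 2->3
2 2.1805 3->0
3 3.4854 0->2
final: 2 3.8476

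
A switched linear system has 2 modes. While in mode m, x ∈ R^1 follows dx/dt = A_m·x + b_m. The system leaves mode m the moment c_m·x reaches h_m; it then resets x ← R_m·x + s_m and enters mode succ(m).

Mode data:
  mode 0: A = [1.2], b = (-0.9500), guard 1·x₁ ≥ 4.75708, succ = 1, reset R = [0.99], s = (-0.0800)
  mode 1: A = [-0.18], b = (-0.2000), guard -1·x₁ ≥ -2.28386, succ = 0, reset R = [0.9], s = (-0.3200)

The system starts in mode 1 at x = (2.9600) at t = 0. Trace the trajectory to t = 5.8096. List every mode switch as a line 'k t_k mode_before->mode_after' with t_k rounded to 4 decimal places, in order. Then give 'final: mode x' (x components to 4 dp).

Mode 1: guard c·x = -2.2839 hit at Δt = 1.0090 (t = 1.0090), x⁻ = (2.2839) → reset → x⁺ = (1.7355), jump to mode 0
Mode 0: guard c·x = 4.7571 hit at Δt = 1.1962 (t = 2.2052), x⁻ = (4.7571) → reset → x⁺ = (4.6295), jump to mode 1
Mode 1: guard c·x = -2.2839 hit at Δt = 2.9182 (t = 5.1234), x⁻ = (2.2839) → reset → x⁺ = (1.7355), jump to mode 0
Mode 0: flow for 0.6862 to horizon, guard not reached → x = (2.9420)

1 1.0090 1->0
2 2.2052 0->1
3 5.1234 1->0
final: 0 2.9420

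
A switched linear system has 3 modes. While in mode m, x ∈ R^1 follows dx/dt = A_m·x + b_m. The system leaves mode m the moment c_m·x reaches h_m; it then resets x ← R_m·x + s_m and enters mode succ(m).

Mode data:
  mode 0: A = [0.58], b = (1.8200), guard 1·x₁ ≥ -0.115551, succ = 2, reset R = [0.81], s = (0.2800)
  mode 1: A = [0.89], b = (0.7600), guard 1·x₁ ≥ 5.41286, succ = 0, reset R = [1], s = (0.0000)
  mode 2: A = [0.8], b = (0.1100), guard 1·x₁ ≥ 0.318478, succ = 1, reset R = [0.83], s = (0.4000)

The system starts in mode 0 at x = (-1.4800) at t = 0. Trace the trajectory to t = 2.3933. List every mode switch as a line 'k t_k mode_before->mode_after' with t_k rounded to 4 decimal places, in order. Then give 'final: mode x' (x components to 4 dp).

1 1.0353 0->2
2 1.4628 2->1
final: 1 2.6215

Mode 0: guard c·x = -0.1156 hit at Δt = 1.0353 (t = 1.0353), x⁻ = (-0.1156) → reset → x⁺ = (0.1864), jump to mode 2
Mode 2: guard c·x = 0.3185 hit at Δt = 0.4275 (t = 1.4628), x⁻ = (0.3185) → reset → x⁺ = (0.6643), jump to mode 1
Mode 1: flow for 0.9305 to horizon, guard not reached → x = (2.6215)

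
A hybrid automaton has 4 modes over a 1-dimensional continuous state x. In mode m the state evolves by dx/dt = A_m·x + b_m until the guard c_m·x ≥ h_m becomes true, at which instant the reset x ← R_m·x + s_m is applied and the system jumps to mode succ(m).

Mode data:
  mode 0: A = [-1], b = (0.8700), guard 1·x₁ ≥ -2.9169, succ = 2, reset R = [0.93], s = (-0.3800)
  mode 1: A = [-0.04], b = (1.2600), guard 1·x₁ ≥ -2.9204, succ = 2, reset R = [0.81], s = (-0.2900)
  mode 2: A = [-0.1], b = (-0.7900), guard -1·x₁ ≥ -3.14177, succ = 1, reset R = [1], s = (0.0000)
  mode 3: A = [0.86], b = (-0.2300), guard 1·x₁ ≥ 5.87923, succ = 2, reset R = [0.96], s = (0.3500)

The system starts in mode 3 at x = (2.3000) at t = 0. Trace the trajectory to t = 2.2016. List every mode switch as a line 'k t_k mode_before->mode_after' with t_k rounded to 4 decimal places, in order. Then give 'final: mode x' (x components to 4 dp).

1 1.1809 3->2
final: 2 4.6459

Mode 3: guard c·x = 5.8792 hit at Δt = 1.1809 (t = 1.1809), x⁻ = (5.8792) → reset → x⁺ = (5.9941), jump to mode 2
Mode 2: flow for 1.0207 to horizon, guard not reached → x = (4.6459)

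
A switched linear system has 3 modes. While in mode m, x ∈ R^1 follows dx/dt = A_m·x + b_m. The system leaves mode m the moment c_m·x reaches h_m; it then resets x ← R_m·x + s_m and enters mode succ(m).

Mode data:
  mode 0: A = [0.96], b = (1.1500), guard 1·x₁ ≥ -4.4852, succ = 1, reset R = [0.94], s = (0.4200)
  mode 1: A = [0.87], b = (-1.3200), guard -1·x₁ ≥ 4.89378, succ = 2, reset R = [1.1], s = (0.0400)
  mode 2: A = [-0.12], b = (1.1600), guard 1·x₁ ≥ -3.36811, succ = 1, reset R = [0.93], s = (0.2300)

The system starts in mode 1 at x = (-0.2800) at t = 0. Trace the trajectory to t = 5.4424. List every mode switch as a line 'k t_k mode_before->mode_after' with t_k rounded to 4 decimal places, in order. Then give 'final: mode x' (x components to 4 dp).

1 1.4618 1->2
2 2.6375 2->1
3 3.0651 1->2
4 4.2408 2->1
5 4.6683 1->2
final: 2 -4.0117

Mode 1: guard c·x = 4.8938 hit at Δt = 1.4618 (t = 1.4618), x⁻ = (-4.8938) → reset → x⁺ = (-5.3432), jump to mode 2
Mode 2: guard c·x = -3.3681 hit at Δt = 1.1757 (t = 2.6375), x⁻ = (-3.3681) → reset → x⁺ = (-2.9023), jump to mode 1
Mode 1: guard c·x = 4.8938 hit at Δt = 0.4276 (t = 3.0651), x⁻ = (-4.8938) → reset → x⁺ = (-5.3432), jump to mode 2
Mode 2: guard c·x = -3.3681 hit at Δt = 1.1757 (t = 4.2408), x⁻ = (-3.3681) → reset → x⁺ = (-2.9023), jump to mode 1
Mode 1: guard c·x = 4.8938 hit at Δt = 0.4276 (t = 4.6683), x⁻ = (-4.8938) → reset → x⁺ = (-5.3432), jump to mode 2
Mode 2: flow for 0.7741 to horizon, guard not reached → x = (-4.0117)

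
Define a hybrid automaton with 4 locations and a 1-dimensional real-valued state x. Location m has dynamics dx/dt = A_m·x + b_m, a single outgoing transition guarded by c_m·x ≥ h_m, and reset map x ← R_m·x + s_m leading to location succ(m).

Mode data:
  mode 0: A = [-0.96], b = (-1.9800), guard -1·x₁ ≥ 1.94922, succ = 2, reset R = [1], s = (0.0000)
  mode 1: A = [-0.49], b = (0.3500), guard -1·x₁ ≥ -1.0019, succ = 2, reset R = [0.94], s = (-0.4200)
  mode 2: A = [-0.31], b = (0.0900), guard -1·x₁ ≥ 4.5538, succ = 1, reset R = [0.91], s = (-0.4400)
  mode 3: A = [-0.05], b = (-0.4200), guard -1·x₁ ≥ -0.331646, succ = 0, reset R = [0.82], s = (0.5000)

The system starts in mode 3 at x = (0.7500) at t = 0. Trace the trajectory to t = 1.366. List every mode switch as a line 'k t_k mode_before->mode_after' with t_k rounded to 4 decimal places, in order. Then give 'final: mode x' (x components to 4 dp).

Mode 3: guard c·x = -0.3316 hit at Δt = 0.9360 (t = 0.9360), x⁻ = (0.3316) → reset → x⁺ = (0.7719), jump to mode 0
Mode 0: flow for 0.4300 to horizon, guard not reached → x = (-0.1867)

1 0.9360 3->0
final: 0 -0.1867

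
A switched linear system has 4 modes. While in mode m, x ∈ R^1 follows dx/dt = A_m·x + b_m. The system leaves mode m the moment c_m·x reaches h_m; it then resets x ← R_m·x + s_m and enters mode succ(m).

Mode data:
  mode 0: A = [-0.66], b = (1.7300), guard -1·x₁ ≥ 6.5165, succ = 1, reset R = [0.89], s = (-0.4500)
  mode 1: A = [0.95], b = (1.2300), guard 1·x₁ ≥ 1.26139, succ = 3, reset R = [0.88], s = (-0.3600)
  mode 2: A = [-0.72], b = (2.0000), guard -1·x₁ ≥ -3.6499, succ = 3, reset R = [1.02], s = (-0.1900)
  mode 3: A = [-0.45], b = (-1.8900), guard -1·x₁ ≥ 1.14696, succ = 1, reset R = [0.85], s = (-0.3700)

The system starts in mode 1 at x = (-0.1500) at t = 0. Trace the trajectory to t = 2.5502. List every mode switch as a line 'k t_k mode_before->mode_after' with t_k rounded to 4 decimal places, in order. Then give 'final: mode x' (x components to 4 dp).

1 0.8456 1->3
2 1.9195 3->1
final: 1 -1.3861

Mode 1: guard c·x = 1.2614 hit at Δt = 0.8456 (t = 0.8456), x⁻ = (1.2614) → reset → x⁺ = (0.7500), jump to mode 3
Mode 3: guard c·x = 1.1470 hit at Δt = 1.0739 (t = 1.9195), x⁻ = (-1.1470) → reset → x⁺ = (-1.3449), jump to mode 1
Mode 1: flow for 0.6307 to horizon, guard not reached → x = (-1.3861)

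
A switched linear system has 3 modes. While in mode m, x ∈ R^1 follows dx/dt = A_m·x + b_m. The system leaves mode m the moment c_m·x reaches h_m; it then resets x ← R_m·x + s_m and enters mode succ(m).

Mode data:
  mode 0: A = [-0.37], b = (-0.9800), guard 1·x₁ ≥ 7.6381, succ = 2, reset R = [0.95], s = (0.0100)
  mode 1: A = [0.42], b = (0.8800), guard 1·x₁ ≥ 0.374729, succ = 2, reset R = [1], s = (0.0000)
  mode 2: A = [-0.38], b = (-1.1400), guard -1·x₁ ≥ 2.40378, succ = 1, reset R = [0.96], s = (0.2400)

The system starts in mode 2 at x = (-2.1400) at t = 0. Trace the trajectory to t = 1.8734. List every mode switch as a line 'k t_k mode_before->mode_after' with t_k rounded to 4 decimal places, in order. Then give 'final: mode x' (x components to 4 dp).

Mode 2: guard c·x = 2.4038 hit at Δt = 0.9640 (t = 0.9640), x⁻ = (-2.4038) → reset → x⁺ = (-2.0676), jump to mode 1
Mode 1: flow for 0.9094 to horizon, guard not reached → x = (-2.0548)

1 0.9640 2->1
final: 1 -2.0548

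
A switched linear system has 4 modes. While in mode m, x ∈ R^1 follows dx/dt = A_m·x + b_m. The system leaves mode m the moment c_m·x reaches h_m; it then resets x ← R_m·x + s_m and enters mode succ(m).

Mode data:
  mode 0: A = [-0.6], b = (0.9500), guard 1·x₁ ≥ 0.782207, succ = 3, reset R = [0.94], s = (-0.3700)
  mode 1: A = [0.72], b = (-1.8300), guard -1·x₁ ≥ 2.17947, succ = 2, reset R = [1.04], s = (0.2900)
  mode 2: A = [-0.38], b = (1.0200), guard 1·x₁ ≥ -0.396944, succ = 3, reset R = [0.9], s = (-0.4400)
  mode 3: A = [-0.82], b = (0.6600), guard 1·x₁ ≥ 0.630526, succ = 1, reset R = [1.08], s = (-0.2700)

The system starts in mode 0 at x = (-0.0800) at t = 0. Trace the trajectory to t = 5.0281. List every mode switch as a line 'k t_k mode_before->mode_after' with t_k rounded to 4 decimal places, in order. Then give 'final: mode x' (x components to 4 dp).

Mode 0: guard c·x = 0.7822 hit at Δt = 1.2176 (t = 1.2176), x⁻ = (0.7822) → reset → x⁺ = (0.3653), jump to mode 3
Mode 3: guard c·x = 0.6305 hit at Δt = 1.1278 (t = 2.3454), x⁻ = (0.6305) → reset → x⁺ = (0.4110), jump to mode 1
Mode 1: guard c·x = 2.1795 hit at Δt = 1.1050 (t = 3.4504), x⁻ = (-2.1795) → reset → x⁺ = (-1.9766), jump to mode 2
Mode 2: guard c·x = -0.3969 hit at Δt = 1.0892 (t = 4.5396), x⁻ = (-0.3969) → reset → x⁺ = (-0.7972), jump to mode 3
Mode 3: flow for 0.4885 to horizon, guard not reached → x = (-0.2684)

1 1.2176 0->3
2 2.3454 3->1
3 3.4504 1->2
4 4.5396 2->3
final: 3 -0.2684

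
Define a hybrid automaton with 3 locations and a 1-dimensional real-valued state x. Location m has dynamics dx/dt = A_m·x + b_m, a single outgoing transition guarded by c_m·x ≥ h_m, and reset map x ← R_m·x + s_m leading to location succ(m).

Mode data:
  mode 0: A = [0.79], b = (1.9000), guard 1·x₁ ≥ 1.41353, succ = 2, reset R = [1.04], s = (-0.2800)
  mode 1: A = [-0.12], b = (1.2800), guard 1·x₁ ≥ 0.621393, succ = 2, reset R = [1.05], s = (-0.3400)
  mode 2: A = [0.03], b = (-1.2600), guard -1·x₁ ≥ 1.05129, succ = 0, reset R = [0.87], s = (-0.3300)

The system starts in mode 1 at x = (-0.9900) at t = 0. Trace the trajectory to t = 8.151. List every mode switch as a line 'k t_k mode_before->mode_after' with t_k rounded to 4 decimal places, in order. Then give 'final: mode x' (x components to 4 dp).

Mode 1: guard c·x = 0.6214 hit at Δt = 1.2398 (t = 1.2398), x⁻ = (0.6214) → reset → x⁺ = (0.3125), jump to mode 2
Mode 2: guard c·x = 1.0513 hit at Δt = 1.0730 (t = 2.3128), x⁻ = (-1.0513) → reset → x⁺ = (-1.2446), jump to mode 0
Mode 0: guard c·x = 1.4135 hit at Δt = 1.5077 (t = 3.8205), x⁻ = (1.4135) → reset → x⁺ = (1.1901), jump to mode 2
Mode 2: guard c·x = 1.0513 hit at Δt = 1.7822 (t = 5.6027), x⁻ = (-1.0513) → reset → x⁺ = (-1.2446), jump to mode 0
Mode 0: guard c·x = 1.4135 hit at Δt = 1.5077 (t = 7.1104), x⁻ = (1.4135) → reset → x⁺ = (1.1901), jump to mode 2
Mode 2: flow for 1.0406 to horizon, guard not reached → x = (-0.1040)

1 1.2398 1->2
2 2.3128 2->0
3 3.8205 0->2
4 5.6027 2->0
5 7.1104 0->2
final: 2 -0.1040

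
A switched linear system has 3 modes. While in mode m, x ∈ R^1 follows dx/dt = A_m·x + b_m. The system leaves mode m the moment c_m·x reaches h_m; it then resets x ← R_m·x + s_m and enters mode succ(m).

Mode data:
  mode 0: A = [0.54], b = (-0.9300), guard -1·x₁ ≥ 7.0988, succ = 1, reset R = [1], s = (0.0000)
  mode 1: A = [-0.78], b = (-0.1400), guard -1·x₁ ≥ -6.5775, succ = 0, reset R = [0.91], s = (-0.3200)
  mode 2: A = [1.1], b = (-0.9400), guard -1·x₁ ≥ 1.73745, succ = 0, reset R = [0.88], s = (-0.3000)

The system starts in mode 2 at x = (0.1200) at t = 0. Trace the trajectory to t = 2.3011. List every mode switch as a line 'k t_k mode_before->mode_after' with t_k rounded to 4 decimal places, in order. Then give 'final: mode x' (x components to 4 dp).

1 1.1463 2->0
final: 0 -4.9029

Mode 2: guard c·x = 1.7374 hit at Δt = 1.1463 (t = 1.1463), x⁻ = (-1.7374) → reset → x⁺ = (-1.8290), jump to mode 0
Mode 0: flow for 1.1548 to horizon, guard not reached → x = (-4.9029)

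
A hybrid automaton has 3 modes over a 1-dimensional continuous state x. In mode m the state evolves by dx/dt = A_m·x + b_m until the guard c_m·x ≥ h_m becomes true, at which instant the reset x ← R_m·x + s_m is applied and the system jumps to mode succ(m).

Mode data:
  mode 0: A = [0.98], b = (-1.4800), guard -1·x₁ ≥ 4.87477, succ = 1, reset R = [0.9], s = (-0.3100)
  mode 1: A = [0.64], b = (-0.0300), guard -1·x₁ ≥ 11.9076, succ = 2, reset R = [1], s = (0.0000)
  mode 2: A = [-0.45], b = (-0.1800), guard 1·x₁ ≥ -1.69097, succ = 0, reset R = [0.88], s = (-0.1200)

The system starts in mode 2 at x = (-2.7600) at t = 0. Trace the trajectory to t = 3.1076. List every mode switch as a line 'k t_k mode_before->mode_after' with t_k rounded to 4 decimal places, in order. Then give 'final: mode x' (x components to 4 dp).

Mode 2: guard c·x = -1.6910 hit at Δt = 1.3406 (t = 1.3406), x⁻ = (-1.6910) → reset → x⁺ = (-1.6081), jump to mode 0
Mode 0: guard c·x = 4.8748 hit at Δt = 0.7313 (t = 2.0719), x⁻ = (-4.8748) → reset → x⁺ = (-4.6973), jump to mode 1
Mode 1: flow for 1.0357 to horizon, guard not reached → x = (-9.1583)

1 1.3406 2->0
2 2.0719 0->1
final: 1 -9.1583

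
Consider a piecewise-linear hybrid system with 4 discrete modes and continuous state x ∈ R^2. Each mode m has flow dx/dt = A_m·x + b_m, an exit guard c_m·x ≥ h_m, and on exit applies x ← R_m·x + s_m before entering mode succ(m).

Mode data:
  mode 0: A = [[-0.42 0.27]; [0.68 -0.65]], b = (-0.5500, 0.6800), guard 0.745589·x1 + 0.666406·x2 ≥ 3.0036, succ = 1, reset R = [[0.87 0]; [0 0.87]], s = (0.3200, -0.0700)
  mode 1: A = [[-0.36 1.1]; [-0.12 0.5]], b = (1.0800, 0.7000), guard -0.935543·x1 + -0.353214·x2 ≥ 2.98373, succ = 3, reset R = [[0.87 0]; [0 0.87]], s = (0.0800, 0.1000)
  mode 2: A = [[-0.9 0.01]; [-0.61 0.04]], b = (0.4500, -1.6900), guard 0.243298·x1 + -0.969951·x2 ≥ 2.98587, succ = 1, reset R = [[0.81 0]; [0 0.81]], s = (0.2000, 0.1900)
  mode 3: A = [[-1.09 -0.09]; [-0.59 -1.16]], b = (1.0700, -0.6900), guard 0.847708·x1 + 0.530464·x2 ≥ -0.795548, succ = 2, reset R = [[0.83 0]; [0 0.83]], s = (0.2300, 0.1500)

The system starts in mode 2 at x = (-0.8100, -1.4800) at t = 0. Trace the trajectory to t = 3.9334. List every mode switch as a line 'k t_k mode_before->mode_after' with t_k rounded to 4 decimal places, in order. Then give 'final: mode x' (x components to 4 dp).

1 1.0307 2->1
2 2.4699 1->3
3 3.1905 3->2
final: 2 0.2850 -2.2774

Mode 2: guard c·x = 2.9859 hit at Δt = 1.0307 (t = 1.0307), x⁻ = (-0.0340, -3.0869) → reset → x⁺ = (0.1725, -2.3104), jump to mode 1
Mode 1: guard c·x = 2.9837 hit at Δt = 1.4392 (t = 2.4699), x⁻ = (-2.0306, -3.0689) → reset → x⁺ = (-1.6867, -2.5700), jump to mode 3
Mode 3: guard c·x = -0.7955 hit at Δt = 0.7206 (t = 3.1905), x⁻ = (-0.1593, -1.2451) → reset → x⁺ = (0.0978, -0.8835), jump to mode 2
Mode 2: flow for 0.7429 to horizon, guard not reached → x = (0.2850, -2.2774)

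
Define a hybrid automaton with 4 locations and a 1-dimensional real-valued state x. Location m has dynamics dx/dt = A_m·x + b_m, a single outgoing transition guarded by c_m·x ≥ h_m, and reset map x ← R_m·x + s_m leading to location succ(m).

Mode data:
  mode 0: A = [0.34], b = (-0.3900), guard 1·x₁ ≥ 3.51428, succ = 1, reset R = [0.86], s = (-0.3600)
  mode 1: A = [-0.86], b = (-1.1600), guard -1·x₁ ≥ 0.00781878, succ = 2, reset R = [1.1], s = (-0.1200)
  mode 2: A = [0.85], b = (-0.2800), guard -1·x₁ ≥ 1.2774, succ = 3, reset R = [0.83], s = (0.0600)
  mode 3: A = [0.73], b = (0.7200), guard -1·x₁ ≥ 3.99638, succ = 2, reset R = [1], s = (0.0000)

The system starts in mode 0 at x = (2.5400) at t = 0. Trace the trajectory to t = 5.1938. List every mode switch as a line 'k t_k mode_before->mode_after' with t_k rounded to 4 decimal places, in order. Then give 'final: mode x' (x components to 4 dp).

Mode 0: guard c·x = 3.5143 hit at Δt = 1.5597 (t = 1.5597), x⁻ = (3.5143) → reset → x⁺ = (2.6623), jump to mode 1
Mode 1: guard c·x = 0.0078 hit at Δt = 1.2740 (t = 2.8337), x⁻ = (-0.0078) → reset → x⁺ = (-0.1286), jump to mode 2
Mode 2: guard c·x = 1.2774 hit at Δt = 1.4766 (t = 4.3103), x⁻ = (-1.2774) → reset → x⁺ = (-1.0002), jump to mode 3
Mode 3: flow for 0.8835 to horizon, guard not reached → x = (-1.0129)

1 1.5597 0->1
2 2.8337 1->2
3 4.3103 2->3
final: 3 -1.0129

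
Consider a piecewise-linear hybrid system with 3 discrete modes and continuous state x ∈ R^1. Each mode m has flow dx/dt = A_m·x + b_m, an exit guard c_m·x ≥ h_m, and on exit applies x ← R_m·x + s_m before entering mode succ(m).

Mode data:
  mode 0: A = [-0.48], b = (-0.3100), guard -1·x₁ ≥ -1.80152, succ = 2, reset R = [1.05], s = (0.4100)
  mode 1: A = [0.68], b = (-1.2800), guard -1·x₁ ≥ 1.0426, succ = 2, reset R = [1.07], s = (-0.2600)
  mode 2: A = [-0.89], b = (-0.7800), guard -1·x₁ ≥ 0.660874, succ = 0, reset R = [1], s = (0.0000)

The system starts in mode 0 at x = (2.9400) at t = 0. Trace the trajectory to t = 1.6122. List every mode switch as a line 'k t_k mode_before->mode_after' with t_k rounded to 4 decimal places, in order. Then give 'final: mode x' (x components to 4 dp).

Mode 0: guard c·x = -1.8015 hit at Δt = 0.7958 (t = 0.7958), x⁻ = (1.8015) → reset → x⁺ = (2.3016), jump to mode 2
Mode 2: flow for 0.8164 to horizon, guard not reached → x = (0.6603)

1 0.7958 0->2
final: 2 0.6603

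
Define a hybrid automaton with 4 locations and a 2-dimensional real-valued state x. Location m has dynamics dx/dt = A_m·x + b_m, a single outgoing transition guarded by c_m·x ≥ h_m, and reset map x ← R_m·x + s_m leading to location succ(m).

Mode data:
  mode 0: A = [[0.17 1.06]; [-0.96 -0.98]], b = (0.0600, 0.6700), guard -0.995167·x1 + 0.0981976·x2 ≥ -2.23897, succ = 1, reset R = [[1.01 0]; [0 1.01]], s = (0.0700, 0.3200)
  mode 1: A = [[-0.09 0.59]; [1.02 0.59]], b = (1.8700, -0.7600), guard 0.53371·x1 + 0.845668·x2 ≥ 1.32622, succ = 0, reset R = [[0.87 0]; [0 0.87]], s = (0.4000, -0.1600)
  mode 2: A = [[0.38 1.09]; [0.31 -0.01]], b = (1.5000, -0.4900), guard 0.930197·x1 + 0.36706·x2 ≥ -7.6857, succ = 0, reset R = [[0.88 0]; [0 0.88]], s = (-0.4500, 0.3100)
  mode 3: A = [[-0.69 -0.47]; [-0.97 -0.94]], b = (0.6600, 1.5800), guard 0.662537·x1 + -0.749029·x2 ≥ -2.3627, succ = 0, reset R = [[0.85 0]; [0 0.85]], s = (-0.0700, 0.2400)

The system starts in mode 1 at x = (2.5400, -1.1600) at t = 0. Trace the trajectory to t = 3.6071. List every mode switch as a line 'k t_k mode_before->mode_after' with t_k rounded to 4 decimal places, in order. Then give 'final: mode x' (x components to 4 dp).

Mode 1: guard c·x = 1.3262 hit at Δt = 0.4820 (t = 0.4820), x⁻ = (3.0892, -0.3814) → reset → x⁺ = (3.0876, -0.4918), jump to mode 0
Mode 0: guard c·x = -2.2390 hit at Δt = 1.3061 (t = 1.7881), x⁻ = (2.1025, -1.4933) → reset → x⁺ = (2.1935, -1.1882), jump to mode 1
Mode 1: guard c·x = 1.3262 hit at Δt = 0.6554 (t = 2.4435), x⁻ = (2.9545, -0.2964) → reset → x⁺ = (2.9704, -0.4178), jump to mode 0
Mode 0: flow for 1.1636 to horizon, guard not reached → x = (2.2324, -1.4294)

1 0.4820 1->0
2 1.7881 0->1
3 2.4435 1->0
final: 0 2.2324 -1.4294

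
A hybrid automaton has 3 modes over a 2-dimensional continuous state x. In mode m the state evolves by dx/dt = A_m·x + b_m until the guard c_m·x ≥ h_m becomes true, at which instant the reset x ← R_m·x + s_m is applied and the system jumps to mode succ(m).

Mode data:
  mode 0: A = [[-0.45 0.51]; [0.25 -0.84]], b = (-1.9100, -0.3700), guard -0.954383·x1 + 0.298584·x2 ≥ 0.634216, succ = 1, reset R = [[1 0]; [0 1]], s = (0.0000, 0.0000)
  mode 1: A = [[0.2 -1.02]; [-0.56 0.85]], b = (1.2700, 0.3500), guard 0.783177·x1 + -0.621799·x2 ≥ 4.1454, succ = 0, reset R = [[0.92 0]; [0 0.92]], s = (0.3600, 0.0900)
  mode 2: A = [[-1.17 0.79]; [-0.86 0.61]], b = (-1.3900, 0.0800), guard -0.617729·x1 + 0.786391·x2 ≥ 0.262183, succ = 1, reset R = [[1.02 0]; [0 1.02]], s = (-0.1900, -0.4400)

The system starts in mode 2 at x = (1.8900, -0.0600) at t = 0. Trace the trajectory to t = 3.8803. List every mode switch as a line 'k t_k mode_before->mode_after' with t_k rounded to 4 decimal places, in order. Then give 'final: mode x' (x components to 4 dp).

Mode 2: guard c·x = 0.2622 hit at Δt = 1.5938 (t = 1.5938), x⁻ = (-1.0653, -0.5034) → reset → x⁺ = (-1.2766, -0.9535), jump to mode 1
Mode 1: guard c·x = 4.1454 hit at Δt = 1.5807 (t = 3.1745), x⁻ = (3.1102, -2.7494) → reset → x⁺ = (3.2214, -2.4394), jump to mode 0
Mode 0: flow for 0.7058 to horizon, guard not reached → x = (0.6479, -1.3180)

1 1.5938 2->1
2 3.1745 1->0
final: 0 0.6479 -1.3180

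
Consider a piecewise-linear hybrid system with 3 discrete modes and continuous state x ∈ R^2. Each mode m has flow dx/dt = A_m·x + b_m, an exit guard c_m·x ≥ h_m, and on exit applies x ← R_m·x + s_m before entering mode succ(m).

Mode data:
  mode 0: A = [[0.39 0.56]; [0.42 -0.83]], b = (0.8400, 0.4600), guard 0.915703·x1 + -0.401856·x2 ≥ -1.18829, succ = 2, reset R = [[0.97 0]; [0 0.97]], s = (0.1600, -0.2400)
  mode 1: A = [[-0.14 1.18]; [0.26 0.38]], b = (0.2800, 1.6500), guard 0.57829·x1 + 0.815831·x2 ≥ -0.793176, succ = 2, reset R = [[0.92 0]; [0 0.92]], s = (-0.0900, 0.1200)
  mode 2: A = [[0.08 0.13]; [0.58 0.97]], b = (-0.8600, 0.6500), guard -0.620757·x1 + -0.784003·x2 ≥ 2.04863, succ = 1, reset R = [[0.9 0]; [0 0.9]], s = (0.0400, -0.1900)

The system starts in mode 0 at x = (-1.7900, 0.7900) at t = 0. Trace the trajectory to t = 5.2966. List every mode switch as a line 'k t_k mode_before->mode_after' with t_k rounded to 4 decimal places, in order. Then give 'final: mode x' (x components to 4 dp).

Mode 0: guard c·x = -1.1883 hit at Δt = 1.1674 (t = 1.1674), x⁻ = (-1.2146, 0.1894) → reset → x⁺ = (-1.0181, -0.0563), jump to mode 2
Mode 2: guard c·x = 2.0486 hit at Δt = 1.2708 (t = 2.4382), x⁻ = (-2.3227, -0.7740) → reset → x⁺ = (-2.0504, -0.8866), jump to mode 1
Mode 1: guard c·x = -0.7932 hit at Δt = 1.2340 (t = 3.6722), x⁻ = (-1.8302, 0.3251) → reset → x⁺ = (-1.7738, 0.4191), jump to mode 2
Mode 2: guard c·x = 2.0486 hit at Δt = 1.2445 (t = 4.9167), x⁻ = (-3.0427, -0.2039) → reset → x⁺ = (-2.6984, -0.3735), jump to mode 1
Mode 1: flow for 0.3799 to horizon, guard not reached → x = (-2.5464, -0.0373)

1 1.1674 0->2
2 2.4382 2->1
3 3.6722 1->2
4 4.9167 2->1
final: 1 -2.5464 -0.0373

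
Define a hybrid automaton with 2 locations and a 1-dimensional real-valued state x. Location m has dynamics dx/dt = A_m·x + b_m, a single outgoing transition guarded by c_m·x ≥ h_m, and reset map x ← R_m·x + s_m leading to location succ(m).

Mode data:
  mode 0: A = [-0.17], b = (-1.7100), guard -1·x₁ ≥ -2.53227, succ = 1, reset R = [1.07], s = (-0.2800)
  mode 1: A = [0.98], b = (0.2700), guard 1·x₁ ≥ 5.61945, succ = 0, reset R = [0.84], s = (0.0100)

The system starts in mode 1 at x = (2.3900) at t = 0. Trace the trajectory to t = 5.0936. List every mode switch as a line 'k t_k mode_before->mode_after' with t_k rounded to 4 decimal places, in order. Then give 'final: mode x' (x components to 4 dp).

1 0.8099 1->0
2 1.7564 0->1
3 2.5513 1->0
4 3.4978 0->1
5 4.2927 1->0
final: 0 2.8477

Mode 1: guard c·x = 5.6194 hit at Δt = 0.8099 (t = 0.8099), x⁻ = (5.6194) → reset → x⁺ = (4.7303), jump to mode 0
Mode 0: guard c·x = -2.5323 hit at Δt = 0.9465 (t = 1.7564), x⁻ = (2.5323) → reset → x⁺ = (2.4295), jump to mode 1
Mode 1: guard c·x = 5.6194 hit at Δt = 0.7949 (t = 2.5513), x⁻ = (5.6194) → reset → x⁺ = (4.7303), jump to mode 0
Mode 0: guard c·x = -2.5323 hit at Δt = 0.9465 (t = 3.4978), x⁻ = (2.5323) → reset → x⁺ = (2.4295), jump to mode 1
Mode 1: guard c·x = 5.6194 hit at Δt = 0.7949 (t = 4.2927), x⁻ = (5.6194) → reset → x⁺ = (4.7303), jump to mode 0
Mode 0: flow for 0.8009 to horizon, guard not reached → x = (2.8477)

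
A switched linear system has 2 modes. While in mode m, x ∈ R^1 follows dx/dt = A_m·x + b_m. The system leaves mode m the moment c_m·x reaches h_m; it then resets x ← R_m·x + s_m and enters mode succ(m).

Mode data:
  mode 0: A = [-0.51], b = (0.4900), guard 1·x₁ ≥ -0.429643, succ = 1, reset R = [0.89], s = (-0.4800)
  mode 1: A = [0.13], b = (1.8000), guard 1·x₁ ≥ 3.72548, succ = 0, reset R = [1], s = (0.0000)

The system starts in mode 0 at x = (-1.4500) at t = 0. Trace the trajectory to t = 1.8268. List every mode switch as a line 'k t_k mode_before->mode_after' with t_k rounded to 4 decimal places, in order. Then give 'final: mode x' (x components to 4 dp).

1 1.0791 0->1
final: 1 0.4630

Mode 0: guard c·x = -0.4296 hit at Δt = 1.0791 (t = 1.0791), x⁻ = (-0.4296) → reset → x⁺ = (-0.8624), jump to mode 1
Mode 1: flow for 0.7477 to horizon, guard not reached → x = (0.4630)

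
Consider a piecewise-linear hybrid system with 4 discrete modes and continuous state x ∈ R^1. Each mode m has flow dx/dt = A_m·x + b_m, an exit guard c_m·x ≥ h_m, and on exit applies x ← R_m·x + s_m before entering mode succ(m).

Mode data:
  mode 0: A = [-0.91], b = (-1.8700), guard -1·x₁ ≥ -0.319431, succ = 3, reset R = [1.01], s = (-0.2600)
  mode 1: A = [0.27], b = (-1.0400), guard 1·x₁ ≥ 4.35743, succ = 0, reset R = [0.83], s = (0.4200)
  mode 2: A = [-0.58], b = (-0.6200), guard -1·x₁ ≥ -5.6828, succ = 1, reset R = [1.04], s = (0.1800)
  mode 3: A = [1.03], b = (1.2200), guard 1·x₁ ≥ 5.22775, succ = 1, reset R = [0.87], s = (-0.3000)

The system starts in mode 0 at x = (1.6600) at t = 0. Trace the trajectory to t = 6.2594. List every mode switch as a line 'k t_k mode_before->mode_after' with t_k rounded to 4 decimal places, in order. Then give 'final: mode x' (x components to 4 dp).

1 0.4919 0->3
2 2.0816 3->1
3 2.9837 1->0
4 4.0190 0->3
5 5.6087 3->1
final: 1 4.3243

Mode 0: guard c·x = -0.3194 hit at Δt = 0.4919 (t = 0.4919), x⁻ = (0.3194) → reset → x⁺ = (0.0626), jump to mode 3
Mode 3: guard c·x = 5.2278 hit at Δt = 1.5897 (t = 2.0816), x⁻ = (5.2277) → reset → x⁺ = (4.2481), jump to mode 1
Mode 1: guard c·x = 4.3574 hit at Δt = 0.9021 (t = 2.9837), x⁻ = (4.3574) → reset → x⁺ = (4.0367), jump to mode 0
Mode 0: guard c·x = -0.3194 hit at Δt = 1.0354 (t = 4.0190), x⁻ = (0.3194) → reset → x⁺ = (0.0626), jump to mode 3
Mode 3: guard c·x = 5.2278 hit at Δt = 1.5897 (t = 5.6087), x⁻ = (5.2277) → reset → x⁺ = (4.2481), jump to mode 1
Mode 1: flow for 0.6507 to horizon, guard not reached → x = (4.3243)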